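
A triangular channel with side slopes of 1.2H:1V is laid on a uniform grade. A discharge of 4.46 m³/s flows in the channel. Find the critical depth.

y_c = 1.23 m

At critical depth, Q² T / (g A³) = 1, i.e. A³/T = Q²/g = 4.46²/9.81 = 2.028.
Try y = 1.45 m: A³/T = 4.615 — high.
Try y = 0.874 m: A³/T = 0.3672 — low.
Try y = 1.23 m: A³/T = 2.027 — ≈ 2.028.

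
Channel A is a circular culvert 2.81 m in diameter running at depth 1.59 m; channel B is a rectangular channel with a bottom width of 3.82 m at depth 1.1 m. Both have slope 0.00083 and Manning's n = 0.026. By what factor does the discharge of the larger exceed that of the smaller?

1.1

Channel A: For a circular section of diameter D = 2.81 m at depth y = 1.59 m, the central angle is θ = 2 arccos(1 − 2y/D) = 3.406 rad. Then A = (D²/8)(θ − sin θ) = 3.619 m² and P = Dθ/2 = 4.785 m. Hydraulic radius R = A/P = 3.619/4.785 = 0.7563 m. Q_A = (1/0.026)·3.619·0.7563^(2/3)·√0.00083 = 3.329 m³/s.
Channel B: Flow area A = b·y = 3.82 × 1.1 = 4.202 m². Wetted perimeter P = b + 2y = 3.82 + 2×1.1 = 6.02 m. Hydraulic radius R = A/P = 4.202/6.02 = 0.698 m. Q_B = (1/0.026)·4.202·0.698^(2/3)·√0.00083 = 3.664 m³/s.
The larger discharge is 3.664 m³/s and the smaller is 3.329 m³/s; the ratio is 1.1.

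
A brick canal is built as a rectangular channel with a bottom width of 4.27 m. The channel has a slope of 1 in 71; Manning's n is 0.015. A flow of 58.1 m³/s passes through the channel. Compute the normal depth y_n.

Manning's equation rearranged: A R^(2/3) = nQ / (1·√S) = 0.015 × 58.1 / (√0.01408) = 7.343.
At y = 1.43 m: A R^(2/3) = 5.507 — low.
At y = 2.22 m: A R^(2/3) = 10.03 — high.
At y = 1.76 m: A R^(2/3) = 7.337 — close enough.

y_n = 1.76 m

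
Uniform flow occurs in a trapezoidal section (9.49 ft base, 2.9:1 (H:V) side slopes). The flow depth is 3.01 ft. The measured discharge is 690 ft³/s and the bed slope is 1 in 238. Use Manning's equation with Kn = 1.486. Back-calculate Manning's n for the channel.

With bottom width b = 9.49 ft and side slope z = 2.9: A = (b + zy)y = (9.49 + 2.9×3.01)×3.01 = 54.84 ft²; P = b + 2y√(1+z²) = 9.49 + 2×3.01×3.068 = 27.96 ft.
Hydraulic radius R = A/P = 54.84/27.96 = 1.962 ft.
Rearranging Manning's equation: n = (1.486/Q) A R^(2/3) S^(1/2) = (1.486/690) × 54.84 × 1.962^(2/3) × √0.004202 = 0.012.

n = 0.012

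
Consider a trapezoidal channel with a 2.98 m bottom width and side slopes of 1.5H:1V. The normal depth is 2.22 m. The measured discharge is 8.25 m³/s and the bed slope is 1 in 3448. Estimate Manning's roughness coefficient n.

With bottom width b = 2.98 m and side slope z = 1.5: A = (b + zy)y = (2.98 + 1.5×2.22)×2.22 = 14.01 m²; P = b + 2y√(1+z²) = 2.98 + 2×2.22×1.803 = 10.98 m.
Hydraulic radius R = A/P = 14.01/10.98 = 1.275 m.
Rearranging Manning's equation: n = (1/Q) A R^(2/3) S^(1/2) = (1/8.25) × 14.01 × 1.275^(2/3) × √0.00029 = 0.034.

n = 0.034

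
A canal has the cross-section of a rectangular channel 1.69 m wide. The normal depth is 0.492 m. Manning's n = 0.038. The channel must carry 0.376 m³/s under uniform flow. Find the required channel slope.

Flow area A = b·y = 1.69 × 0.492 = 0.8315 m². Wetted perimeter P = b + 2y = 1.69 + 2×0.492 = 2.674 m.
Hydraulic radius R = A/P = 0.8315/2.674 = 0.3109 m.
From Manning's equation, S = [nQ / (1 A R^(2/3))]² = [0.038 × 0.376 / (1 × 0.8315 × 0.3109^(2/3))]² = 0.0014.

S = 0.0014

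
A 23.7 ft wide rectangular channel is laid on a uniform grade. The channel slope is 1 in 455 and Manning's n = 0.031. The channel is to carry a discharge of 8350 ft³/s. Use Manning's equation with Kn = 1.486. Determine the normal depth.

Manning's equation rearranged: A R^(2/3) = nQ / (1.486·√S) = 0.031 × 8350 / (1.486 × √0.002198) = 3716.
At y = 45.4 ft: A R^(2/3) = 4791 — too large.
At y = 36.4 ft: A R^(2/3) = 3716 — close enough.

y_n = 36.4 ft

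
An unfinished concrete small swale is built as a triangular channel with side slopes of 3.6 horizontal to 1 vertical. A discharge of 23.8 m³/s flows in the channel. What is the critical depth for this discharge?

At critical depth, Q² T / (g A³) = 1, i.e. A³/T = Q²/g = 23.8²/9.81 = 57.74.
At y = 1.11 m: A³/T = 10.92 — too small.
At y = 1.85 m: A³/T = 140.4 — too large.
At y = 1.55 m: A³/T = 57.97 — close enough.

y_c = 1.55 m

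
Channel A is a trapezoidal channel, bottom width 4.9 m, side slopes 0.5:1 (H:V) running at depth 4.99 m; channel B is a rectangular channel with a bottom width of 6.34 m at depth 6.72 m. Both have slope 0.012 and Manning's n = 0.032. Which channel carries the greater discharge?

Channel A: With bottom width b = 4.9 m and side slope z = 0.5: A = (b + zy)y = (4.9 + 0.5×4.99)×4.99 = 36.9 m²; P = b + 2y√(1+z²) = 4.9 + 2×4.99×1.118 = 16.06 m. Hydraulic radius R = A/P = 36.9/16.06 = 2.298 m. Q_A = (1/0.032)·36.9·2.298^(2/3)·√0.012 = 220 m³/s.
Channel B: Flow area A = b·y = 6.34 × 6.72 = 42.6 m². Wetted perimeter P = b + 2y = 6.34 + 2×6.72 = 19.78 m. Hydraulic radius R = A/P = 42.6/19.78 = 2.154 m. Q_B = (1/0.032)·42.6·2.154^(2/3)·√0.012 = 243.3 m³/s.
Q_A = 220 m³/s vs Q_B = 243.3 m³/s, so channel B carries more.

channel B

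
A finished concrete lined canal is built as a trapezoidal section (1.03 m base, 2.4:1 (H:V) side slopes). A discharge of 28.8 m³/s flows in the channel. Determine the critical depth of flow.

y_c = 1.77 m

At critical depth, Q² T / (g A³) = 1, i.e. A³/T = Q²/g = 28.8²/9.81 = 84.55.
Try y = 2.09 m: A³/T = 182.4 — too large.
Try y = 1.29 m: A³/T = 20.88 — too small.
Try y = 1.77 m: A³/T = 85.59 — matches.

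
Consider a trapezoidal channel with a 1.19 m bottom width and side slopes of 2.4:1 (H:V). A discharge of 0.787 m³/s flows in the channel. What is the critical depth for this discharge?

y_c = 0.29 m

At critical depth, Q² T / (g A³) = 1, i.e. A³/T = Q²/g = 0.787²/9.81 = 0.06314.
Trying y = 0.207 m: A³/T = 0.0195 — low.
Trying y = 0.336 m: A³/T = 0.1077 — high.
Trying y = 0.29 m: A³/T = 0.06337 — close enough.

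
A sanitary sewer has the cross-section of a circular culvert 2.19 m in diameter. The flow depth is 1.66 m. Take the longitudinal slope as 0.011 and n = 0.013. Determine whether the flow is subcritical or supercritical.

supercritical

For a circular section of diameter D = 2.19 m at depth y = 1.66 m, the central angle is θ = 2 arccos(1 − 2y/D) = 4.226 rad. Then A = (D²/8)(θ − sin θ) = 3.063 m² and P = Dθ/2 = 4.627 m.
Hydraulic radius R = A/P = 3.063/4.627 = 0.662 m.
V = (1/n) R^(2/3) √S = (1/0.013) × 0.662^(2/3) × √0.011 = 6.128 m/s. Hydraulic depth D_h = A/T = 3.063/1.876 = 1.633 m.
Froude number Fr = V/√(g·D_h) = 6.128/√(9.81×1.633) = 1.53, which is greater than 1, so the flow is supercritical.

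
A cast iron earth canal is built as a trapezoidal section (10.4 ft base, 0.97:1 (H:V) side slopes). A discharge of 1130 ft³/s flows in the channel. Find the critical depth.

y_c = 5.91 ft

At critical depth, Q² T / (g A³) = 1, i.e. A³/T = Q²/g = 1130²/32.2 = 39660.
Trying y = 5.23 ft: A³/T = 25790 — low.
Trying y = 7.36 ft: A³/T = 87170 — high.
Trying y = 5.91 ft: A³/T = 39640 — matches.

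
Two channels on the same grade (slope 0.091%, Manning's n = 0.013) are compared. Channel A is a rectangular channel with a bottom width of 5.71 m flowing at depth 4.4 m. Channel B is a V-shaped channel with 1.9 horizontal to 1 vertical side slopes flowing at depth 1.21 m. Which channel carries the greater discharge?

channel A

Channel A: Flow area A = b·y = 5.71 × 4.4 = 25.12 m². Wetted perimeter P = b + 2y = 5.71 + 2×4.4 = 14.51 m. Hydraulic radius R = A/P = 25.12/14.51 = 1.731 m. Q_A = (1/0.013)·25.12·1.731^(2/3)·√0.00091 = 84.06 m³/s.
Channel B: For a triangular section with side slope z = 1.9: A = zy² = 1.9×1.21² = 2.782 m²; P = 2y√(1+z²) = 2×1.21×2.147 = 5.196 m. Hydraulic radius R = A/P = 2.782/5.196 = 0.5354 m. Q_B = (1/0.013)·2.782·0.5354^(2/3)·√0.00091 = 4.256 m³/s.
Q_A = 84.06 m³/s vs Q_B = 4.256 m³/s, so channel A carries more.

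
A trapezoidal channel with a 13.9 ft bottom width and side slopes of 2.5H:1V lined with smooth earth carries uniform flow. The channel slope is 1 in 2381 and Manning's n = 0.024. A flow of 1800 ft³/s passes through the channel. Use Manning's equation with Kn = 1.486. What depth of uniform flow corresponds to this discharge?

Manning's equation rearranged: A R^(2/3) = nQ / (1.486·√S) = 0.024 × 1800 / (1.486 × √0.00042) = 1419.
At y = 12.6 ft: A R^(2/3) = 2093 — too large.
At y = 9.37 ft: A R^(2/3) = 1081 — too small.
At y = 10.6 ft: A R^(2/3) = 1419 — ≈ 1419.

y_n = 10.6 ft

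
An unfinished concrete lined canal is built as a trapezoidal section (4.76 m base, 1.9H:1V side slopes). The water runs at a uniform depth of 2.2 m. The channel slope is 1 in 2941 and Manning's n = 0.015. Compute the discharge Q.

With bottom width b = 4.76 m and side slope z = 1.9: A = (b + zy)y = (4.76 + 1.9×2.2)×2.2 = 19.67 m²; P = b + 2y√(1+z²) = 4.76 + 2×2.2×2.147 = 14.21 m.
Hydraulic radius R = A/P = 19.67/14.21 = 1.384 m.
Manning's equation: Q = (1/n) A R^(2/3) S^(1/2) = (1/0.015) × 19.67 × 1.384^(2/3) × 0.00034^(1/2) = 30 m³/s.

Q = 30 m³/s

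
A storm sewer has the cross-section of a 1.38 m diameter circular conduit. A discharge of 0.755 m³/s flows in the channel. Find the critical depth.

At critical depth, Q² T / (g A³) = 1, i.e. A³/T = Q²/g = 0.755²/9.81 = 0.05811.
Try y = 0.369 m: A³/T = 0.02718 — too small.
Try y = 0.537 m: A³/T = 0.116 — too large.
Try y = 0.449 m: A³/T = 0.05819 — ≈ 0.05811.

y_c = 0.449 m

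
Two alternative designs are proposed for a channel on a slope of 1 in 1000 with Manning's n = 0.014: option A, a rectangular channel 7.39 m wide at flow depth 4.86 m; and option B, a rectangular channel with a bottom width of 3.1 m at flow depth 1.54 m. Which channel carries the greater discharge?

channel A

Channel A: Flow area A = b·y = 7.39 × 4.86 = 35.92 m². Wetted perimeter P = b + 2y = 7.39 + 2×4.86 = 17.11 m. Hydraulic radius R = A/P = 35.92/17.11 = 2.099 m. Q_A = (1/0.014)·35.92·2.099^(2/3)·√0.001 = 133 m³/s.
Channel B: Flow area A = b·y = 3.1 × 1.54 = 4.774 m². Wetted perimeter P = b + 2y = 3.1 + 2×1.54 = 6.18 m. Hydraulic radius R = A/P = 4.774/6.18 = 0.7725 m. Q_B = (1/0.014)·4.774·0.7725^(2/3)·√0.001 = 9.079 m³/s.
Q_A = 133 m³/s vs Q_B = 9.079 m³/s, so channel A carries more.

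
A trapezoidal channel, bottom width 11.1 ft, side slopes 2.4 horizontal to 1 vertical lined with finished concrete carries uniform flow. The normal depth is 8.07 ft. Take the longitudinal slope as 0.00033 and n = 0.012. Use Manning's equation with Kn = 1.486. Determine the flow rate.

With bottom width b = 11.1 ft and side slope z = 2.4: A = (b + zy)y = (11.1 + 2.4×8.07)×8.07 = 245.9 ft²; P = b + 2y√(1+z²) = 11.1 + 2×8.07×2.6 = 53.06 ft.
Hydraulic radius R = A/P = 245.9/53.06 = 4.634 ft.
Manning's equation: Q = (1.486/n) A R^(2/3) S^(1/2) = (1.486/0.012) × 245.9 × 4.634^(2/3) × 0.00033^(1/2) = 1540 ft³/s.

Q = 1540 ft³/s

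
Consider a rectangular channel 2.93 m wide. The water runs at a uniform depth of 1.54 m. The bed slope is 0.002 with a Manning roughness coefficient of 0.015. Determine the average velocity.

V = 2.46 m/s

Flow area A = b·y = 2.93 × 1.54 = 4.512 m². Wetted perimeter P = b + 2y = 2.93 + 2×1.54 = 6.01 m.
Hydraulic radius R = A/P = 4.512/6.01 = 0.7508 m.
From Manning's equation, V = (1/n) R^(2/3) S^(1/2) = (1/0.015) × 0.7508^(2/3) × 0.002^(1/2) = 2.46 m/s.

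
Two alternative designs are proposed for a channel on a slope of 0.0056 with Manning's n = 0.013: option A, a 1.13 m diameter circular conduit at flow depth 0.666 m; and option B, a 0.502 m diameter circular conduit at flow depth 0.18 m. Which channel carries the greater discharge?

channel A

Channel A: For a circular section of diameter D = 1.13 m at depth y = 0.666 m, the central angle is θ = 2 arccos(1 − 2y/D) = 3.501 rad. Then A = (D²/8)(θ − sin θ) = 0.615 m² and P = Dθ/2 = 1.978 m. Hydraulic radius R = A/P = 0.615/1.978 = 0.3109 m. Q_A = (1/0.013)·0.615·0.3109^(2/3)·√0.0056 = 1.625 m³/s.
Channel B: For a circular section of diameter D = 0.502 m at depth y = 0.18 m, the central angle is θ = 2 arccos(1 − 2y/D) = 2.568 rad. Then A = (D²/8)(θ − sin θ) = 0.0638 m² and P = Dθ/2 = 0.6446 m. Hydraulic radius R = A/P = 0.0638/0.6446 = 0.09898 m. Q_B = (1/0.013)·0.0638·0.09898^(2/3)·√0.0056 = 0.07859 m³/s.
Q_A = 1.625 m³/s vs Q_B = 0.07859 m³/s, so channel A carries more.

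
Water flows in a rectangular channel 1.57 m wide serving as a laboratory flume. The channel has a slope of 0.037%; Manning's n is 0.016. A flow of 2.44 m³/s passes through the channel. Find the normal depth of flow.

y_n = 1.91 m

Manning's equation rearranged: A R^(2/3) = nQ / (1·√S) = 0.016 × 2.44 / (√0.00037) = 2.03.
Try y = 1.54 m: A R^(2/3) = 1.563 — short.
Try y = 2.16 m: A R^(2/3) = 2.347 — over.
Try y = 1.91 m: A R^(2/3) = 2.028 — close enough.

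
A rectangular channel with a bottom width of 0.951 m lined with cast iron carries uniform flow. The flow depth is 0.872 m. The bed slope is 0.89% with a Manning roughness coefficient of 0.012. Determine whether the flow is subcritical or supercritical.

Flow area A = b·y = 0.951 × 0.872 = 0.8293 m². Wetted perimeter P = b + 2y = 0.951 + 2×0.872 = 2.695 m.
Hydraulic radius R = A/P = 0.8293/2.695 = 0.3077 m.
V = (1/n) R^(2/3) √S = (1/0.012) × 0.3077^(2/3) × √0.0089 = 3.583 m/s. Hydraulic depth D_h = A/T = 0.8293/0.951 = 0.872 m.
Froude number Fr = V/√(g·D_h) = 3.583/√(9.81×0.872) = 1.23, which is greater than 1, so the flow is supercritical.

supercritical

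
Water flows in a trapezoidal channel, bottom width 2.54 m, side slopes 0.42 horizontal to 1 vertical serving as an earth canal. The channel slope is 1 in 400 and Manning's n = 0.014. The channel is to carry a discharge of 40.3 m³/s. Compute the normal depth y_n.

y_n = 2.73 m

Manning's equation rearranged: A R^(2/3) = nQ / (1·√S) = 0.014 × 40.3 / (√0.0025) = 11.28.
At y = 3.22 m: A R^(2/3) = 15.05 — too large.
At y = 2.73 m: A R^(2/3) = 11.3 — ≈ 11.28.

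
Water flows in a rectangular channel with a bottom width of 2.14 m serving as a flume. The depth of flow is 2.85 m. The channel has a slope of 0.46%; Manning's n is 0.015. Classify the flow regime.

subcritical

Flow area A = b·y = 2.14 × 2.85 = 6.099 m². Wetted perimeter P = b + 2y = 2.14 + 2×2.85 = 7.84 m.
Hydraulic radius R = A/P = 6.099/7.84 = 0.7779 m.
V = (1/n) R^(2/3) √S = (1/0.015) × 0.7779^(2/3) × √0.0046 = 3.825 m/s. Hydraulic depth D_h = A/T = 6.099/2.14 = 2.85 m.
Froude number Fr = V/√(g·D_h) = 3.825/√(9.81×2.85) = 0.723, which is less than 1, so the flow is subcritical.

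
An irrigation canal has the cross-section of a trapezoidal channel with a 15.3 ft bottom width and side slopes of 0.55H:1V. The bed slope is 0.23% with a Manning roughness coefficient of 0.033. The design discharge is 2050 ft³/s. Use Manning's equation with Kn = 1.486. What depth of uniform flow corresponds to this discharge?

Manning's equation rearranged: A R^(2/3) = nQ / (1.486·√S) = 0.033 × 2050 / (1.486 × √0.0023) = 949.3.
Trying y = 14.7 ft: A R^(2/3) = 1262 — high.
Trying y = 9.95 ft: A R^(2/3) = 639.1 — low.
Trying y = 12.5 ft: A R^(2/3) = 947.9 — close enough.

y_n = 12.5 ft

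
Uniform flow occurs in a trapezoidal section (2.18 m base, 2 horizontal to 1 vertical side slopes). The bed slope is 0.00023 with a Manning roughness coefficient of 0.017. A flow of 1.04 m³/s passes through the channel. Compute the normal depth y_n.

y_n = 0.609 m

Manning's equation rearranged: A R^(2/3) = nQ / (1·√S) = 0.017 × 1.04 / (√0.00023) = 1.166.
Trying y = 0.748 m: A R^(2/3) = 1.727 — high.
Trying y = 0.609 m: A R^(2/3) = 1.164 — close enough.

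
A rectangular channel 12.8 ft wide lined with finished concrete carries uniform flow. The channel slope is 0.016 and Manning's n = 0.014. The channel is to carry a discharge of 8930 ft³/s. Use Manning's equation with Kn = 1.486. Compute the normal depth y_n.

y_n = 18.4 ft

Manning's equation rearranged: A R^(2/3) = nQ / (1.486·√S) = 0.014 × 8930 / (1.486 × √0.016) = 665.1.
At y = 20.7 ft: A R^(2/3) = 763.2 — too large.
At y = 15.7 ft: A R^(2/3) = 551.5 — too small.
At y = 18.4 ft: A R^(2/3) = 665.4 — matches.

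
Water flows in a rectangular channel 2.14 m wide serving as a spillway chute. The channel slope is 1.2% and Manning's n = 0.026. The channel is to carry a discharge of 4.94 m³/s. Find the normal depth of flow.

y_n = 0.887 m

Manning's equation rearranged: A R^(2/3) = nQ / (1·√S) = 0.026 × 4.94 / (√0.012) = 1.172.
Try y = 1.11 m: A R^(2/3) = 1.585 — over.
Try y = 0.639 m: A R^(2/3) = 0.7425 — short.
Try y = 0.887 m: A R^(2/3) = 1.172 — ≈ 1.172.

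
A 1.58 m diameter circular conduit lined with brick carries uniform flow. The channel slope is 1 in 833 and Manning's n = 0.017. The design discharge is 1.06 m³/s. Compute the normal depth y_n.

y_n = 0.783 m

Manning's equation rearranged: A R^(2/3) = nQ / (1·√S) = 0.017 × 1.06 / (√0.0012) = 0.5201.
At y = 0.947 m: A R^(2/3) = 0.708 — high.
At y = 0.662 m: A R^(2/3) = 0.387 — low.
At y = 0.783 m: A R^(2/3) = 0.5198 — close enough.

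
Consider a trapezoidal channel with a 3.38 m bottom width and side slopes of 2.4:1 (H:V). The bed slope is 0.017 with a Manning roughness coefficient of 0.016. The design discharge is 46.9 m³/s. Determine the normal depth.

y_n = 1.14 m

Manning's equation rearranged: A R^(2/3) = nQ / (1·√S) = 0.016 × 46.9 / (√0.017) = 5.755.
Try y = 1.42 m: A R^(2/3) = 8.955 — too large.
Try y = 0.959 m: A R^(2/3) = 4.094 — too small.
Try y = 1.14 m: A R^(2/3) = 5.751 — ≈ 5.755.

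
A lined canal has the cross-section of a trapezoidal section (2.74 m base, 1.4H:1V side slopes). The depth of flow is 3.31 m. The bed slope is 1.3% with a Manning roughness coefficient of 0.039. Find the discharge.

Q = 103 m³/s

With bottom width b = 2.74 m and side slope z = 1.4: A = (b + zy)y = (2.74 + 1.4×3.31)×3.31 = 24.41 m²; P = b + 2y√(1+z²) = 2.74 + 2×3.31×1.72 = 14.13 m.
Hydraulic radius R = A/P = 24.41/14.13 = 1.727 m.
Manning's equation: Q = (1/n) A R^(2/3) S^(1/2) = (1/0.039) × 24.41 × 1.727^(2/3) × 0.013^(1/2) = 103 m³/s.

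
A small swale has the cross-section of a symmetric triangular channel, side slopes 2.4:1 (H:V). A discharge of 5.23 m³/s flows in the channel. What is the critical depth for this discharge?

At critical depth, Q² T / (g A³) = 1, i.e. A³/T = Q²/g = 5.23²/9.81 = 2.788.
Trying y = 1.14 m: A³/T = 5.545 — over.
Trying y = 0.838 m: A³/T = 1.19 — short.
Trying y = 0.994 m: A³/T = 2.795 — ≈ 2.788.

y_c = 0.994 m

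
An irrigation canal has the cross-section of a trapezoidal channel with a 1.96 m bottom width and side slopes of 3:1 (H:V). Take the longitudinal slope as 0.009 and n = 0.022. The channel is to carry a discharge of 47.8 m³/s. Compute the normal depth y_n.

y_n = 1.67 m

Manning's equation rearranged: A R^(2/3) = nQ / (1·√S) = 0.022 × 47.8 / (√0.009) = 11.08.
Try y = 2.06 m: A R^(2/3) = 18.07 — too large.
Try y = 1.42 m: A R^(2/3) = 7.658 — too small.
Try y = 1.67 m: A R^(2/3) = 11.09 — matches.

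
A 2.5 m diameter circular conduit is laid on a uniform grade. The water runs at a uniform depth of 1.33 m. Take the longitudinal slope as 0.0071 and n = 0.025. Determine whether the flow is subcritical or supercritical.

subcritical

For a circular section of diameter D = 2.5 m at depth y = 1.33 m, the central angle is θ = 2 arccos(1 − 2y/D) = 3.27 rad. Then A = (D²/8)(θ − sin θ) = 2.654 m² and P = Dθ/2 = 4.087 m.
Hydraulic radius R = A/P = 2.654/4.087 = 0.6494 m.
V = (1/n) R^(2/3) √S = (1/0.025) × 0.6494^(2/3) × √0.0071 = 2.528 m/s. Hydraulic depth D_h = A/T = 2.654/2.495 = 1.064 m.
Froude number Fr = V/√(g·D_h) = 2.528/√(9.81×1.064) = 0.782, which is less than 1, so the flow is subcritical.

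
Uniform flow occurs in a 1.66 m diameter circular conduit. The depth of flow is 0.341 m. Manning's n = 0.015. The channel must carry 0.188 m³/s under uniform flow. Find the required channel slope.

S = 0.000642

For a circular section of diameter D = 1.66 m at depth y = 0.341 m, the central angle is θ = 2 arccos(1 − 2y/D) = 1.882 rad. Then A = (D²/8)(θ − sin θ) = 0.3202 m² and P = Dθ/2 = 1.562 m.
Hydraulic radius R = A/P = 0.3202/1.562 = 0.205 m.
From Manning's equation, S = [nQ / (1 A R^(2/3))]² = [0.015 × 0.188 / (1 × 0.3202 × 0.205^(2/3))]² = 0.000642.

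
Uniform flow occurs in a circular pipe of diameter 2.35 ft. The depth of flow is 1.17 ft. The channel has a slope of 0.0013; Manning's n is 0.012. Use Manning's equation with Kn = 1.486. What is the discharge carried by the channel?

For a circular section of diameter D = 2.35 ft at depth y = 1.17 ft, the central angle is θ = 2 arccos(1 − 2y/D) = 3.133 rad. Then A = (D²/8)(θ − sin θ) = 2.157 ft² and P = Dθ/2 = 3.681 ft.
Hydraulic radius R = A/P = 2.157/3.681 = 0.5859 ft.
Manning's equation: Q = (1.486/n) A R^(2/3) S^(1/2) = (1.486/0.012) × 2.157 × 0.5859^(2/3) × 0.0013^(1/2) = 6.74 ft³/s.

Q = 6.74 ft³/s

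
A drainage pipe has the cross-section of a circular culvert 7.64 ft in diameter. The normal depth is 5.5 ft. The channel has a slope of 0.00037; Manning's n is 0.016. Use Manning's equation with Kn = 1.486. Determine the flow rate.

For a circular section of diameter D = 7.64 ft at depth y = 5.5 ft, the central angle is θ = 2 arccos(1 − 2y/D) = 4.052 rad. Then A = (D²/8)(θ − sin θ) = 35.33 ft² and P = Dθ/2 = 15.48 ft.
Hydraulic radius R = A/P = 35.33/15.48 = 2.282 ft.
Manning's equation: Q = (1.486/n) A R^(2/3) S^(1/2) = (1.486/0.016) × 35.33 × 2.282^(2/3) × 0.00037^(1/2) = 109 ft³/s.

Q = 109 ft³/s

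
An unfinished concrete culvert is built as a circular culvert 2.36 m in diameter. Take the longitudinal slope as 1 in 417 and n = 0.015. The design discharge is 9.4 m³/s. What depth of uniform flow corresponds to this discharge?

Manning's equation rearranged: A R^(2/3) = nQ / (1·√S) = 0.015 × 9.4 / (√0.002398) = 2.879.
Try y = 1.41 m: A R^(2/3) = 2.054 — low.
Try y = 2.06 m: A R^(2/3) = 3.229 — high.
Try y = 1.81 m: A R^(2/3) = 2.878 — close enough.

y_n = 1.81 m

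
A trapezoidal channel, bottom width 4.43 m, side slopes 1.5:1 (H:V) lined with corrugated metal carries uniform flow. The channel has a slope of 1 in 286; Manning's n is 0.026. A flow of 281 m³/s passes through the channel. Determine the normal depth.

Manning's equation rearranged: A R^(2/3) = nQ / (1·√S) = 0.026 × 281 / (√0.003497) = 123.6.
Trying y = 6.5 m: A R^(2/3) = 204.6 — too large.
Trying y = 4.48 m: A R^(2/3) = 90.21 — too small.
Trying y = 5.18 m: A R^(2/3) = 123.6 — ≈ 123.6.

y_n = 5.18 m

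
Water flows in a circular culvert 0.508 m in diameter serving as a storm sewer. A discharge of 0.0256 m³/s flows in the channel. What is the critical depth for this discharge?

At critical depth, Q² T / (g A³) = 1, i.e. A³/T = Q²/g = 0.0256²/9.81 = 0.00006681.
Trying y = 0.0933 m: A³/T = 0.00004234 — short.
Trying y = 0.105 m: A³/T = 0.00006727 — matches.

y_c = 0.105 m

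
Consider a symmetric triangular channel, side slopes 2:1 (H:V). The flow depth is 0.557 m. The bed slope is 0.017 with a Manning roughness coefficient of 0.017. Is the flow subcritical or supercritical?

supercritical

For a triangular section with side slope z = 2: A = zy² = 2×0.557² = 0.6205 m²; P = 2y√(1+z²) = 2×0.557×2.236 = 2.491 m.
Hydraulic radius R = A/P = 0.6205/2.491 = 0.2491 m.
V = (1/n) R^(2/3) √S = (1/0.017) × 0.2491^(2/3) × √0.017 = 3.036 m/s. Hydraulic depth D_h = A/T = 0.6205/2.228 = 0.2785 m.
Froude number Fr = V/√(g·D_h) = 3.036/√(9.81×0.2785) = 1.84, which is greater than 1, so the flow is supercritical.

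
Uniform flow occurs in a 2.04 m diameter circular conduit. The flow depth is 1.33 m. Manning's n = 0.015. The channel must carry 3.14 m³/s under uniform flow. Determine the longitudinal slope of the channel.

S = 0.000883

For a circular section of diameter D = 2.04 m at depth y = 1.33 m, the central angle is θ = 2 arccos(1 − 2y/D) = 3.759 rad. Then A = (D²/8)(θ − sin θ) = 2.257 m² and P = Dθ/2 = 3.834 m.
Hydraulic radius R = A/P = 2.257/3.834 = 0.5886 m.
From Manning's equation, S = [nQ / (1 A R^(2/3))]² = [0.015 × 3.14 / (1 × 2.257 × 0.5886^(2/3))]² = 0.000883.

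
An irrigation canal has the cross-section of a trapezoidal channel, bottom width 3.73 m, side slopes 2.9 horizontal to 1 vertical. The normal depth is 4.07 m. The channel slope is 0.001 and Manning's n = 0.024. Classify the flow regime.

subcritical

With bottom width b = 3.73 m and side slope z = 2.9: A = (b + zy)y = (3.73 + 2.9×4.07)×4.07 = 63.22 m²; P = b + 2y√(1+z²) = 3.73 + 2×4.07×3.068 = 28.7 m.
Hydraulic radius R = A/P = 63.22/28.7 = 2.203 m.
V = (1/n) R^(2/3) √S = (1/0.024) × 2.203^(2/3) × √0.001 = 2.231 m/s. Hydraulic depth D_h = A/T = 63.22/27.34 = 2.313 m.
Froude number Fr = V/√(g·D_h) = 2.231/√(9.81×2.313) = 0.468, which is less than 1, so the flow is subcritical.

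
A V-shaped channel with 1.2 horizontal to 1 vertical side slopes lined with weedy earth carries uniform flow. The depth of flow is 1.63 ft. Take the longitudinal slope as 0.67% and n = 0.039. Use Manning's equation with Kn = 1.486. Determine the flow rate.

For a triangular section with side slope z = 1.2: A = zy² = 1.2×1.63² = 3.188 ft²; P = 2y√(1+z²) = 2×1.63×1.562 = 5.092 ft.
Hydraulic radius R = A/P = 3.188/5.092 = 0.6261 ft.
Manning's equation: Q = (1.486/n) A R^(2/3) S^(1/2) = (1.486/0.039) × 3.188 × 0.6261^(2/3) × 0.0067^(1/2) = 7.28 ft³/s.

Q = 7.28 ft³/s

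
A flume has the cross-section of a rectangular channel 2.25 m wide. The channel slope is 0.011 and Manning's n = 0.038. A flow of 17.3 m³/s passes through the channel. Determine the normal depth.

y_n = 3.16 m

Manning's equation rearranged: A R^(2/3) = nQ / (1·√S) = 0.038 × 17.3 / (√0.011) = 6.268.
Try y = 2.5 m: A R^(2/3) = 4.749 — too small.
Try y = 4.01 m: A R^(2/3) = 8.276 — too large.
Try y = 3.16 m: A R^(2/3) = 6.278 — ≈ 6.268.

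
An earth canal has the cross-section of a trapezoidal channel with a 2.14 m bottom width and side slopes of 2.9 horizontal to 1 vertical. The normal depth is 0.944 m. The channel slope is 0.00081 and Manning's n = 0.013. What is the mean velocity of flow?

V = 1.52 m/s

With bottom width b = 2.14 m and side slope z = 2.9: A = (b + zy)y = (2.14 + 2.9×0.944)×0.944 = 4.604 m²; P = b + 2y√(1+z²) = 2.14 + 2×0.944×3.068 = 7.932 m.
Hydraulic radius R = A/P = 4.604/7.932 = 0.5805 m.
From Manning's equation, V = (1/n) R^(2/3) S^(1/2) = (1/0.013) × 0.5805^(2/3) × 0.00081^(1/2) = 1.52 m/s.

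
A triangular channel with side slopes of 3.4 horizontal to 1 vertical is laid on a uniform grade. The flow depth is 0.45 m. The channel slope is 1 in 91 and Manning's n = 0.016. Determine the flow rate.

For a triangular section with side slope z = 3.4: A = zy² = 3.4×0.45² = 0.6885 m²; P = 2y√(1+z²) = 2×0.45×3.544 = 3.19 m.
Hydraulic radius R = A/P = 0.6885/3.19 = 0.2159 m.
Manning's equation: Q = (1/n) A R^(2/3) S^(1/2) = (1/0.016) × 0.6885 × 0.2159^(2/3) × 0.01099^(1/2) = 1.62 m³/s.

Q = 1.62 m³/s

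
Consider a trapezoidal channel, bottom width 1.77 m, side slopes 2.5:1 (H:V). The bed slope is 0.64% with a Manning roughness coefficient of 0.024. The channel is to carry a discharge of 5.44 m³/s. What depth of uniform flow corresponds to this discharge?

y_n = 0.745 m

Manning's equation rearranged: A R^(2/3) = nQ / (1·√S) = 0.024 × 5.44 / (√0.0064) = 1.632.
Trying y = 0.573 m: A R^(2/3) = 0.9592 — low.
Trying y = 0.819 m: A R^(2/3) = 1.985 — high.
Trying y = 0.745 m: A R^(2/3) = 1.631 — matches.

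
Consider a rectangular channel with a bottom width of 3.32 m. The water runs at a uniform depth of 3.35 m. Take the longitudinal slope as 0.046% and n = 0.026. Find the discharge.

Flow area A = b·y = 3.32 × 3.35 = 11.12 m². Wetted perimeter P = b + 2y = 3.32 + 2×3.35 = 10.02 m.
Hydraulic radius R = A/P = 11.12/10.02 = 1.11 m.
Manning's equation: Q = (1/n) A R^(2/3) S^(1/2) = (1/0.026) × 11.12 × 1.11^(2/3) × 0.00046^(1/2) = 9.84 m³/s.

Q = 9.84 m³/s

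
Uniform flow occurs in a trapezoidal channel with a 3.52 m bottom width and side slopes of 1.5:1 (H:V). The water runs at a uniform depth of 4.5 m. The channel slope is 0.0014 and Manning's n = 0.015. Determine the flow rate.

Q = 203 m³/s

With bottom width b = 3.52 m and side slope z = 1.5: A = (b + zy)y = (3.52 + 1.5×4.5)×4.5 = 46.21 m²; P = b + 2y√(1+z²) = 3.52 + 2×4.5×1.803 = 19.74 m.
Hydraulic radius R = A/P = 46.21/19.74 = 2.341 m.
Manning's equation: Q = (1/n) A R^(2/3) S^(1/2) = (1/0.015) × 46.21 × 2.341^(2/3) × 0.0014^(1/2) = 203 m³/s.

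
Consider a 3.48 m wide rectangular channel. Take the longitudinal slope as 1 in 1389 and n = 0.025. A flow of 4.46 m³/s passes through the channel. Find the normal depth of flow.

y_n = 1.41 m

Manning's equation rearranged: A R^(2/3) = nQ / (1·√S) = 0.025 × 4.46 / (√0.0007199) = 4.156.
At y = 1.6 m: A R^(2/3) = 4.932 — over.
At y = 1.12 m: A R^(2/3) = 3.018 — short.
At y = 1.41 m: A R^(2/3) = 4.154 — close enough.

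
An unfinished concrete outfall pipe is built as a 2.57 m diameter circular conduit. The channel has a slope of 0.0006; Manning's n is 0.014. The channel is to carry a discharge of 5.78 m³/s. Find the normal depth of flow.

Manning's equation rearranged: A R^(2/3) = nQ / (1·√S) = 0.014 × 5.78 / (√0.0006) = 3.304.
At y = 2.28 m: A R^(2/3) = 4.09 — over.
At y = 1.64 m: A R^(2/3) = 2.845 — short.
At y = 1.83 m: A R^(2/3) = 3.306 — ≈ 3.304.

y_n = 1.83 m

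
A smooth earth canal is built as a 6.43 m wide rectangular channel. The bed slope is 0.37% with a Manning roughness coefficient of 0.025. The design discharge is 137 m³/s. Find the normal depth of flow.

y_n = 5.47 m

Manning's equation rearranged: A R^(2/3) = nQ / (1·√S) = 0.025 × 137 / (√0.0037) = 56.31.
Try y = 4.06 m: A R^(2/3) = 38.55 — too small.
Try y = 6.45 m: A R^(2/3) = 68.99 — too large.
Try y = 5.47 m: A R^(2/3) = 56.29 — ≈ 56.31.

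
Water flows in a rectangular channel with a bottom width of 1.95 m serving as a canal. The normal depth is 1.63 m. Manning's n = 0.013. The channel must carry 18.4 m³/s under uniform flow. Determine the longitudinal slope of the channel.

S = 0.0109

Flow area A = b·y = 1.95 × 1.63 = 3.178 m². Wetted perimeter P = b + 2y = 1.95 + 2×1.63 = 5.21 m.
Hydraulic radius R = A/P = 3.178/5.21 = 0.6101 m.
From Manning's equation, S = [nQ / (1 A R^(2/3))]² = [0.013 × 18.4 / (1 × 3.178 × 0.6101^(2/3))]² = 0.0109.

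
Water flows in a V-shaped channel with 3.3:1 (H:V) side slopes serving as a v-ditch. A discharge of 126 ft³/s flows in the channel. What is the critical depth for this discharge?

y_c = 2.46 ft

At critical depth, Q² T / (g A³) = 1, i.e. A³/T = Q²/g = 126²/32.2 = 493.
Try y = 2.03 ft: A³/T = 187.7 — too small.
Try y = 2.75 ft: A³/T = 856.4 — too large.
Try y = 2.46 ft: A³/T = 490.5 — ≈ 493.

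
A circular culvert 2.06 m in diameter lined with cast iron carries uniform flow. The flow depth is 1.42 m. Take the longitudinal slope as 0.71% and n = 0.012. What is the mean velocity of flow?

For a circular section of diameter D = 2.06 m at depth y = 1.42 m, the central angle is θ = 2 arccos(1 − 2y/D) = 3.918 rad. Then A = (D²/8)(θ − sin θ) = 2.45 m² and P = Dθ/2 = 4.036 m.
Hydraulic radius R = A/P = 2.45/4.036 = 0.6071 m.
From Manning's equation, V = (1/n) R^(2/3) S^(1/2) = (1/0.012) × 0.6071^(2/3) × 0.0071^(1/2) = 5.03 m/s.

V = 5.03 m/s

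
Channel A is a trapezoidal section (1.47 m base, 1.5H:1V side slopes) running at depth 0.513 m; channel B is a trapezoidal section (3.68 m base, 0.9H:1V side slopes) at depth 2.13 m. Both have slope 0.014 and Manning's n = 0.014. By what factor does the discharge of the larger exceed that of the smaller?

24.6

Channel A: With bottom width b = 1.47 m and side slope z = 1.5: A = (b + zy)y = (1.47 + 1.5×0.513)×0.513 = 1.149 m²; P = b + 2y√(1+z²) = 1.47 + 2×0.513×1.803 = 3.32 m. Hydraulic radius R = A/P = 1.149/3.32 = 0.3461 m. Q_A = (1/0.014)·1.149·0.3461^(2/3)·√0.014 = 4.786 m³/s.
Channel B: With bottom width b = 3.68 m and side slope z = 0.9: A = (b + zy)y = (3.68 + 0.9×2.13)×2.13 = 11.92 m²; P = b + 2y√(1+z²) = 3.68 + 2×2.13×1.345 = 9.411 m. Hydraulic radius R = A/P = 11.92/9.411 = 1.267 m. Q_B = (1/0.014)·11.92·1.267^(2/3)·√0.014 = 118 m³/s.
The larger discharge is 118 m³/s and the smaller is 4.786 m³/s; the ratio is 24.6.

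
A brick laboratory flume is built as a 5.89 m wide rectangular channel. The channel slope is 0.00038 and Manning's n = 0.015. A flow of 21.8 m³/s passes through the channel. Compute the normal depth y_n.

Manning's equation rearranged: A R^(2/3) = nQ / (1·√S) = 0.015 × 21.8 / (√0.00038) = 16.77.
Try y = 2.8 m: A R^(2/3) = 20.98 — over.
Try y = 2.37 m: A R^(2/3) = 16.74 — ≈ 16.77.

y_n = 2.37 m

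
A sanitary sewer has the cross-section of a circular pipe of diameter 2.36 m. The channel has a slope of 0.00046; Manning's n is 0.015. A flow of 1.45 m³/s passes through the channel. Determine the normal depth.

y_n = 0.933 m

Manning's equation rearranged: A R^(2/3) = nQ / (1·√S) = 0.015 × 1.45 / (√0.00046) = 1.014.
At y = 1.05 m: A R^(2/3) = 1.256 — too large.
At y = 0.781 m: A R^(2/3) = 0.7276 — too small.
At y = 0.933 m: A R^(2/3) = 1.015 — ≈ 1.014.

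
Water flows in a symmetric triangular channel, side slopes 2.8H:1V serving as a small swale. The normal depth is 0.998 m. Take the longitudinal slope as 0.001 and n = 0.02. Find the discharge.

For a triangular section with side slope z = 2.8: A = zy² = 2.8×0.998² = 2.789 m²; P = 2y√(1+z²) = 2×0.998×2.973 = 5.935 m.
Hydraulic radius R = A/P = 2.789/5.935 = 0.4699 m.
Manning's equation: Q = (1/n) A R^(2/3) S^(1/2) = (1/0.02) × 2.789 × 0.4699^(2/3) × 0.001^(1/2) = 2.67 m³/s.

Q = 2.67 m³/s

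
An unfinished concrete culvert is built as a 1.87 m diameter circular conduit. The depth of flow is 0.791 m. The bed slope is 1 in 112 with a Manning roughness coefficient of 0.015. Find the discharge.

For a circular section of diameter D = 1.87 m at depth y = 0.791 m, the central angle is θ = 2 arccos(1 − 2y/D) = 2.832 rad. Then A = (D²/8)(θ − sin θ) = 1.105 m² and P = Dθ/2 = 2.648 m.
Hydraulic radius R = A/P = 1.105/2.648 = 0.4173 m.
Manning's equation: Q = (1/n) A R^(2/3) S^(1/2) = (1/0.015) × 1.105 × 0.4173^(2/3) × 0.008929^(1/2) = 3.89 m³/s.

Q = 3.89 m³/s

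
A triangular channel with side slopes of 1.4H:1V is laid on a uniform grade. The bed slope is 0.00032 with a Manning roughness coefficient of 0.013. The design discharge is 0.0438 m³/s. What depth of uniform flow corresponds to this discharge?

y_n = 0.303 m

Manning's equation rearranged: A R^(2/3) = nQ / (1·√S) = 0.013 × 0.0438 / (√0.00032) = 0.03183.
Trying y = 0.224 m: A R^(2/3) = 0.01423 — low.
Trying y = 0.369 m: A R^(2/3) = 0.05385 — high.
Trying y = 0.303 m: A R^(2/3) = 0.03184 — ≈ 0.03183.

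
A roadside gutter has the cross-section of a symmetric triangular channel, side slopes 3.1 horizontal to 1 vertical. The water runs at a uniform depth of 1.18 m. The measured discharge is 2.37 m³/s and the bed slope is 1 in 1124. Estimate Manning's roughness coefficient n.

For a triangular section with side slope z = 3.1: A = zy² = 3.1×1.18² = 4.316 m²; P = 2y√(1+z²) = 2×1.18×3.257 = 7.687 m.
Hydraulic radius R = A/P = 4.316/7.687 = 0.5615 m.
Rearranging Manning's equation: n = (1/Q) A R^(2/3) S^(1/2) = (1/2.37) × 4.316 × 0.5615^(2/3) × √0.0008897 = 0.037.

n = 0.037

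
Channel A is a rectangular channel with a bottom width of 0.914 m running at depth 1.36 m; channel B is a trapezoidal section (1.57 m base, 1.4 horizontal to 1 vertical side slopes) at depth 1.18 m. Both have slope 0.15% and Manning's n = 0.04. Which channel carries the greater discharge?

Channel A: Flow area A = b·y = 0.914 × 1.36 = 1.243 m². Wetted perimeter P = b + 2y = 0.914 + 2×1.36 = 3.634 m. Hydraulic radius R = A/P = 1.243/3.634 = 0.3421 m. Q_A = (1/0.04)·1.243·0.3421^(2/3)·√0.0015 = 0.5887 m³/s.
Channel B: With bottom width b = 1.57 m and side slope z = 1.4: A = (b + zy)y = (1.57 + 1.4×1.18)×1.18 = 3.802 m²; P = b + 2y√(1+z²) = 1.57 + 2×1.18×1.72 = 5.63 m. Hydraulic radius R = A/P = 3.802/5.63 = 0.6753 m. Q_B = (1/0.04)·3.802·0.6753^(2/3)·√0.0015 = 2.833 m³/s.
Q_A = 0.5887 m³/s vs Q_B = 2.833 m³/s, so channel B carries more.

channel B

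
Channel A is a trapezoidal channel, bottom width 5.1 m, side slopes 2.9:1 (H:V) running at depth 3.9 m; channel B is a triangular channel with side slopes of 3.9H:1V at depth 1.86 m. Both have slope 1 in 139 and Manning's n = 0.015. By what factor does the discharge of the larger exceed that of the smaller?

8.61

Channel A: With bottom width b = 5.1 m and side slope z = 2.9: A = (b + zy)y = (5.1 + 2.9×3.9)×3.9 = 64 m²; P = b + 2y√(1+z²) = 5.1 + 2×3.9×3.068 = 29.03 m. Hydraulic radius R = A/P = 64/29.03 = 2.205 m. Q_A = (1/0.015)·64·2.205^(2/3)·√0.007194 = 613 m³/s.
Channel B: For a triangular section with side slope z = 3.9: A = zy² = 3.9×1.86² = 13.49 m²; P = 2y√(1+z²) = 2×1.86×4.026 = 14.98 m. Hydraulic radius R = A/P = 13.49/14.98 = 0.9009 m. Q_B = (1/0.015)·13.49·0.9009^(2/3)·√0.007194 = 71.16 m³/s.
The larger discharge is 613 m³/s and the smaller is 71.16 m³/s; the ratio is 8.61.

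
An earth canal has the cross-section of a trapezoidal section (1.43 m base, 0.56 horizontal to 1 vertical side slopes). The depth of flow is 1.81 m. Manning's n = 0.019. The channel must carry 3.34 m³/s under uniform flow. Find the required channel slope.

S = 0.000281

With bottom width b = 1.43 m and side slope z = 0.56: A = (b + zy)y = (1.43 + 0.56×1.81)×1.81 = 4.423 m²; P = b + 2y√(1+z²) = 1.43 + 2×1.81×1.146 = 5.579 m.
Hydraulic radius R = A/P = 4.423/5.579 = 0.7928 m.
From Manning's equation, S = [nQ / (1 A R^(2/3))]² = [0.019 × 3.34 / (1 × 4.423 × 0.7928^(2/3))]² = 0.000281.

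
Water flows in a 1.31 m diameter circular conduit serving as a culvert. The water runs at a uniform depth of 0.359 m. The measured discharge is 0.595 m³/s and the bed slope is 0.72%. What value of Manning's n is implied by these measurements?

n = 0.015

For a circular section of diameter D = 1.31 m at depth y = 0.359 m, the central angle is θ = 2 arccos(1 − 2y/D) = 2.204 rad. Then A = (D²/8)(θ − sin θ) = 0.2998 m² and P = Dθ/2 = 1.443 m.
Hydraulic radius R = A/P = 0.2998/1.443 = 0.2077 m.
Rearranging Manning's equation: n = (1/Q) A R^(2/3) S^(1/2) = (1/0.595) × 0.2998 × 0.2077^(2/3) × √0.0072 = 0.015.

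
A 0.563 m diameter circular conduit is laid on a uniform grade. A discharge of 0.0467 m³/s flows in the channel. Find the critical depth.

y_c = 0.139 m

At critical depth, Q² T / (g A³) = 1, i.e. A³/T = Q²/g = 0.0467²/9.81 = 0.0002223.
Try y = 0.119 m: A³/T = 0.0001228 — low.
Try y = 0.17 m: A³/T = 0.0004925 — high.
Try y = 0.139 m: A³/T = 0.0002252 — matches.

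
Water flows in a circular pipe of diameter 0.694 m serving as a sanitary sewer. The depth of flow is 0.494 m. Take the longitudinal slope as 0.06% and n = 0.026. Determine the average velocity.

V = 0.329 m/s

For a circular section of diameter D = 0.694 m at depth y = 0.494 m, the central angle is θ = 2 arccos(1 − 2y/D) = 4.016 rad. Then A = (D²/8)(θ − sin θ) = 0.288 m² and P = Dθ/2 = 1.394 m.
Hydraulic radius R = A/P = 0.288/1.394 = 0.2067 m.
From Manning's equation, V = (1/n) R^(2/3) S^(1/2) = (1/0.026) × 0.2067^(2/3) × 0.0006^(1/2) = 0.329 m/s.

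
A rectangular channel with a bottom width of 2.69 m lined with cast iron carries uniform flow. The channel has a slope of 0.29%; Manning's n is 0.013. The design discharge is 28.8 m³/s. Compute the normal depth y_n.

Manning's equation rearranged: A R^(2/3) = nQ / (1·√S) = 0.013 × 28.8 / (√0.0029) = 6.952.
Try y = 3.3 m: A R^(2/3) = 8.612 — high.
Try y = 2.07 m: A R^(2/3) = 4.859 — low.
Try y = 2.76 m: A R^(2/3) = 6.943 — close enough.

y_n = 2.76 m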